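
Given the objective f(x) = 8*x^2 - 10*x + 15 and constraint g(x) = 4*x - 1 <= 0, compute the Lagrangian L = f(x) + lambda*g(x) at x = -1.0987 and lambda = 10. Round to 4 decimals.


Step 1: Evaluate f(x).
f(-1.0987) = 8*(-1.0987)^2 - 10*(-1.0987) + 15 = 35.6441
Step 2: Evaluate g(x).
g(-1.0987) = 4*-1.0987 - 1 = -5.3948
Step 3: Compute Lagrangian.
L = 35.6441 + 10*-5.3948 = -18.3039


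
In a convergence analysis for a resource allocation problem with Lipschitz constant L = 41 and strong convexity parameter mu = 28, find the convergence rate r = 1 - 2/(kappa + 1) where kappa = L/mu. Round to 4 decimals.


Step 1: Compute the condition number.
kappa = L/mu = 41/28 = 1.4643
Step 2: Compute the convergence rate.
r = 1 - 2/(kappa + 1) = 1 - 2*mu/(L + mu) = (L - mu)/(L + mu) = 13/69 = 0.1884


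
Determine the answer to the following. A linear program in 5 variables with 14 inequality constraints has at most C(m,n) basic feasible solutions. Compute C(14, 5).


Each vertex corresponds to some choice of n active constraints out of m, so the number of vertices is at most C(m, n) = m! / (n!(m-n)!).
m = 14, n = 5
Numerator: 14 * 13 * 12 * 11 * 10
Denominator: 5! = 120
C(14, 5) = 2002


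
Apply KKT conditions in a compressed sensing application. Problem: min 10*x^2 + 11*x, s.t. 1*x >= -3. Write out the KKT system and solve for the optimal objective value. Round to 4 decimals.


Step 1: Try lambda = 0 (constraint inactive).
Stationarity: 2*10*x + 11 = 0
x* = -11/(2*10) = -0.55
Check constraint: 1*-0.55 = -0.55 >= -3 -- satisfied.
Step 2: Compute optimal value.
f(x*) = 10*(-0.55)^2 + 11*(-0.55) = -3.025


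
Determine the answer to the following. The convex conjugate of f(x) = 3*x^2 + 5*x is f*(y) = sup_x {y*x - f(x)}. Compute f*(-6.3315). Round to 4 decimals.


f*(y) = sup_x {y*x - a*x^2 - b*x} = sup_x {(y-b)*x - a*x^2}
FOC: (y - b) - 2a*x = 0 => x* = (y - b)/(2a)
x* = (-6.3315 - 5)/(2*3) = -1.8886
f*(-6.3315) = (y-b)^2/(4a) = (-6.3315 - 5)^2/(4*3)
= 128.4029/12 = 10.7002


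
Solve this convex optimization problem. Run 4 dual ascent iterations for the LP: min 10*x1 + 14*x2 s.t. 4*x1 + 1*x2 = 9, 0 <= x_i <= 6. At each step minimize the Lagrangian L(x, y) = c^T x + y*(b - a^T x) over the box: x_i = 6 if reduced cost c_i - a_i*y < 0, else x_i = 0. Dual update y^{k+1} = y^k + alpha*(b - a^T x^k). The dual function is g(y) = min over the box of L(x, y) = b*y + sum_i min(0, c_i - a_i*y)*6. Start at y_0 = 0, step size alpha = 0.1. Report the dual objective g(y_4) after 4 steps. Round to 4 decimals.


Dual ascent for LP: min 10*x1 + 14*x2, 4*x1 + 1*x2 = 9, 0 <= x_i <= 6
Step 1: y^k = 0.0, reduced costs: (10.0, 14.0)
  x^k = (0.0, 0.0), subgradient = b - a^T x = 9.0
  y^{k+1} = 0.0 + 0.1*9.0 = 0.9
Step 2: y^k = 0.9, reduced costs: (6.4, 13.1)
  x^k = (0.0, 0.0), subgradient = b - a^T x = 9.0
  y^{k+1} = 0.9 + 0.1*9.0 = 1.8
Step 3: y^k = 1.8, reduced costs: (2.8, 12.2)
  x^k = (0.0, 0.0), subgradient = b - a^T x = 9.0
  y^{k+1} = 1.8 + 0.1*9.0 = 2.7
Step 4: y^k = 2.7, reduced costs: (-0.8, 11.3)
  x^k = (6.0, 0.0), subgradient = b - a^T x = -15.0
  y^{k+1} = 2.7 + 0.1*-15.0 = 1.2
Dual objective at y_4 = 1.2: reduced costs (5.2, 12.8), box minimizer x = (0.0, 0.0)
g(y_4) = b*y + (c1 - a1*y)*x1 + (c2 - a2*y)*x2 = 9*1.2 + 5.2*0.0 + 12.8*0.0 = 10.8 + 0.0 + 0.0 = 10.8


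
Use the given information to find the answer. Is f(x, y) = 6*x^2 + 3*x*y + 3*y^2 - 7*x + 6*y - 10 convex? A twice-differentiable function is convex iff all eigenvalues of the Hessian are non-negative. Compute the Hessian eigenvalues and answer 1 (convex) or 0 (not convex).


The Hessian of f(x,y) = 6*x^2 + 3*x*y + 3*y^2 - 7*x + 6*y - 10 is:
H = [[12, 3], [3, 6]]
Trace = 12 + 6 = 18
Determinant = 12*6 - (3)^2 = 63
Discriminant = (18)^2 - 4*63 = 72.0
Eigenvalues: lambda_1 = 4.7574, lambda_2 = 13.2426
The function is convex.

1


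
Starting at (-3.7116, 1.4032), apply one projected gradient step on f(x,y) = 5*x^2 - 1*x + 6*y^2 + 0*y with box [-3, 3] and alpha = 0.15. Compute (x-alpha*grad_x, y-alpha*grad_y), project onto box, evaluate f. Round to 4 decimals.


Step 1: Compute gradient at (-3.7116, 1.4032).
grad_x = 2*5*-3.7116 - 1 = -38.116
grad_y = 2*6*1.4032 + 0 = 16.8384
Step 2: Gradient step.
x_raw = -3.7116 - 0.15*-38.116 = 2.0058
y_raw = 1.4032 - 0.15*16.8384 = -1.1226
Step 3: Project onto [-3, 3].
x_proj = clip(2.0058) = 2.0058
y_proj = clip(-1.1226) = -1.1226
Step 4: Evaluate f.
f(2.0058, -1.1226) = 25.6712


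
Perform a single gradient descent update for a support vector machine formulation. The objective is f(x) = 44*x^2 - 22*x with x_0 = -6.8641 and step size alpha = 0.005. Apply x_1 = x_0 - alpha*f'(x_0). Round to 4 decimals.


We compute the gradient at x_0 and apply the update.
f'(x) = 88*x - 22
f'(-6.8641) = 88*-6.8641 - 22 = -626.0408
x_1 = -6.8641 - 0.005*-626.0408 = -3.7339


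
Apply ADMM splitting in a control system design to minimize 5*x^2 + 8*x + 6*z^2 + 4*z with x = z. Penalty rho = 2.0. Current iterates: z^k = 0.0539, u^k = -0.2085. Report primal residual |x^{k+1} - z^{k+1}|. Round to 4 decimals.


ADMM iteration with rho = 2.0, z^k = 0.0539, u^k = -0.2085
Step 1: x-update.
Minimize 5*x^2 + 8*x + (2.0/2)*(x - 0.0539 - 0.2085)^2
FOC: (2*5 + 2.0)*x = -8 + 2.0*(0.0539 + 0.2085)
x^{k+1} = -0.6229
Step 2: z-update.
Minimize 6*z^2 + 4*z + (2.0/2)*(-0.6229 - z - 0.2085)^2
FOC: (2*6 + 2.0)*z = -4 + 2.0*(-0.6229 - 0.2085)
z^{k+1} = -0.4045
Step 3: u-update.
u^{k+1} = -0.2085 - 0.6229 + 0.4045 = -0.4269
Step 4: Primal residual = |-0.6229 + 0.4045| = 0.2184


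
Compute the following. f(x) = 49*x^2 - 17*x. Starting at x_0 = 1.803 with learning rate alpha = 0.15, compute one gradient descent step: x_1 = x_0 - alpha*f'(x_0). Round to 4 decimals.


We compute the gradient at x_0 and apply the update.
f'(x) = 98*x - 17
f'(1.803) = 98*1.803 - 17 = 159.694
x_1 = 1.803 - 0.15*159.694 = -22.1511


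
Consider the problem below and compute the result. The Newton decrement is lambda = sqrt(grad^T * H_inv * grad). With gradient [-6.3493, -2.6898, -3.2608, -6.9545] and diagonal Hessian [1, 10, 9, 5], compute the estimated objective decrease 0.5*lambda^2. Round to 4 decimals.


Step 1: H is diagonal, so H^(-1) * g = [-6.3493, -0.269, -0.3623, -1.3909].
Step 2: g^T H^(-1) g = sum_i g_i^2 / H_ii
  = (-6.3493)^2/1 + (-2.6898)^2/10 + (-3.2608)^2/9 + (-6.9545)^2/5
  = 40.3136 + 0.7235 + 1.1814 + 9.673 = 51.8916
Step 3: Objective decrease = 0.5 * g^T H^(-1) g = 25.9458


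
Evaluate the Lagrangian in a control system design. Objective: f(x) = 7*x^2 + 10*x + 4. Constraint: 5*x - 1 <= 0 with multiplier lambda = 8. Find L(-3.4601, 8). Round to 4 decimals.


Step 1: Evaluate f(x).
f(-3.4601) = 7*(-3.4601)^2 + 10*(-3.4601) + 4 = 53.205
Step 2: Evaluate g(x).
g(-3.4601) = 5*-3.4601 - 1 = -18.3005
Step 3: Compute Lagrangian.
L = 53.205 + 8*-18.3005 = -93.199


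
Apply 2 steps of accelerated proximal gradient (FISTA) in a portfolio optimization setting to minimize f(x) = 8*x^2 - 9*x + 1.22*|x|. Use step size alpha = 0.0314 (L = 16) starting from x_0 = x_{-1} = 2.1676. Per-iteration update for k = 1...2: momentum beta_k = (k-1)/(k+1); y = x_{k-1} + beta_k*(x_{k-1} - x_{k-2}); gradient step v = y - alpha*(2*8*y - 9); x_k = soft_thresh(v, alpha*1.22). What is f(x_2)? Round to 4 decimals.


FISTA on f(x) = 8*x^2 - 9*x + 1.22*|x|
L = 16, alpha = 0.0314
Iteration 1: beta = 0.0, y = 2.1676 + 0.0*(2.1676 - 2.1676) = 2.1676
  grad(y) = 25.6816, v = y - alpha*grad = 1.3612
  prox(v) = soft_thresh(1.3612, 0.0383) = 1.3229
Iteration 2: beta = 0.3333, y = 1.3229 + 0.3333*(1.3229 - 2.1676) = 1.0413
  grad(y) = 7.6611, v = y - alpha*grad = 0.8008
  prox(v) = soft_thresh(0.8008, 0.0383) = 0.7625
f(x_2) = 8*0.7625^2 - 9*0.7625 + 1.22*|0.7625| = -1.2812


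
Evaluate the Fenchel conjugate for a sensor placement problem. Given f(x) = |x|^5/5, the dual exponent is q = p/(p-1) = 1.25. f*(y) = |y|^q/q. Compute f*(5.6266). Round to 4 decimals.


The conjugate exponent q satisfies 1/p + 1/q = 1.
p = 5, so q = 5/(5 - 1) = 1.25
|y|^q = 5.6266^1.25 = 8.6658
f*(5.6266) = 8.6658 / 1.25 = 6.9326


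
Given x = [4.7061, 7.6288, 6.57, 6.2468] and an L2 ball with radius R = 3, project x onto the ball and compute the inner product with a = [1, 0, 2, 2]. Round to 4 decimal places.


Step 1: Compute ||x|| (intermediates to 6 decimals).
||x|| = sqrt(4.7061^2 + 7.6288^2 + 6.57^2 + 6.2468^2) = 12.748858
Step 2: Project.
Since ||x|| > R, scale = R/||x|| = 3/12.748858 = 0.235315, proj(x) = scale * x
proj(x) = [1.107416, 1.795171, 1.54602, 1.469966]
Step 3: Dot product.
a^T * proj(x) = 1*1.107416 + 0*1.795171 + 2*1.54602 + 2*1.469966 = 7.1394


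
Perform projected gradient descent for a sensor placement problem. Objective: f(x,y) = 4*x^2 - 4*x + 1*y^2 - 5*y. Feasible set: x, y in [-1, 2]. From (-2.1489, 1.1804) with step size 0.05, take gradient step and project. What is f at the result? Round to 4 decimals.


Step 1: Compute gradient at (-2.1489, 1.1804).
grad_x = 2*4*-2.1489 - 4 = -21.1912
grad_y = 2*1*1.1804 - 5 = -2.6392
Step 2: Gradient step.
x_raw = -2.1489 - 0.05*-21.1912 = -1.0893
y_raw = 1.1804 - 0.05*-2.6392 = 1.3124
Step 3: Project onto [-1, 2].
x_proj = clip(-1.0893) = -1.0
y_proj = clip(1.3124) = 1.3124
Step 4: Evaluate f.
f(-1.0, 1.3124) = 3.1605


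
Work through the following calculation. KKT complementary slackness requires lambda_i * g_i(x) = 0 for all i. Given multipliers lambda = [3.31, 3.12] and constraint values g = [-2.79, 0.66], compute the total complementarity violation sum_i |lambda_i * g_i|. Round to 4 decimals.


KKT complementary slackness check:
lambda_1 * g_1 = 3.31 * -2.79 = -9.2349
lambda_2 * g_2 = 3.12 * 0.66 = 2.0592
Total violation = 9.2349 + 2.0592 = 11.2941


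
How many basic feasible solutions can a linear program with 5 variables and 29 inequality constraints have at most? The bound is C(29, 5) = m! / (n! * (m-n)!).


Each vertex corresponds to some choice of n active constraints out of m, so the number of vertices is at most C(m, n) = m! / (n!(m-n)!).
m = 29, n = 5
Numerator: 29 * 28 * 27 * 26 * 25
Denominator: 5! = 120
C(29, 5) = 118755


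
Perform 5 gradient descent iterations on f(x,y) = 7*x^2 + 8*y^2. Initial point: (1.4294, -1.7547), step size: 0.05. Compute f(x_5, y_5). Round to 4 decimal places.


Gradient descent on f(x,y) = 7*x^2 + 8*y^2.
Starting point: (1.4294, -1.7547), alpha = 0.05
Step 1: grad_x = 2*7*1.4294 = 20.0116, grad_y = 2*8*-1.7547 = -28.0752
  x_1 = 1.4294 - 0.05*20.0116 = 0.4288
  y_1 = -1.7547 - 0.05*-28.0752 = -0.3509
Step 2: grad_x = 2*7*0.4288 = 6.0035, grad_y = 2*8*-0.3509 = -5.615
  x_2 = 0.4288 - 0.05*6.0035 = 0.1286
  y_2 = -0.3509 - 0.05*-5.615 = -0.0702
Step 3: grad_x = 2*7*0.1286 = 1.801, grad_y = 2*8*-0.0702 = -1.123
  x_3 = 0.1286 - 0.05*1.801 = 0.0386
  y_3 = -0.0702 - 0.05*-1.123 = -0.014
Step 4: grad_x = 2*7*0.0386 = 0.5403, grad_y = 2*8*-0.014 = -0.2246
  x_4 = 0.0386 - 0.05*0.5403 = 0.0116
  y_4 = -0.014 - 0.05*-0.2246 = -0.0028
Step 5: grad_x = 2*7*0.0116 = 0.1621, grad_y = 2*8*-0.0028 = -0.0449
  x_5 = 0.0116 - 0.05*0.1621 = 0.0035
  y_5 = -0.0028 - 0.05*-0.0449 = -0.0006
f(0.0035, -0.0006) = 7*0.0035^2 + 8*(-0.0006)^2 = 0.0001


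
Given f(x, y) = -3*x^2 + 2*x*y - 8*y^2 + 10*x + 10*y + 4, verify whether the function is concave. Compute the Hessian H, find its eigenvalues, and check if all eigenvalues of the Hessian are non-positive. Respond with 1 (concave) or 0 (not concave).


The Hessian of f(x,y) = -3*x^2 + 2*x*y - 8*y^2 + 10*x + 10*y + 4 is:
H = [[-6, 2], [2, -16]]
Trace = -6 - 16 = -22
Determinant = -6*-16 - (2)^2 = 92
Discriminant = (-22)^2 - 4*92 = 116.0
Eigenvalues: lambda_1 = -16.3852, lambda_2 = -5.6148
The function is concave.

1


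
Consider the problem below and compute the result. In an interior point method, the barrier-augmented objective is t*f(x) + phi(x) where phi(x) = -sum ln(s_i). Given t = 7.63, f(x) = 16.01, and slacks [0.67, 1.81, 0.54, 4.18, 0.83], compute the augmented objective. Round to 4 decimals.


Step 1: Compute log-barrier.
ln values: [-0.4005, 0.5933, -0.6162, 1.4303, -0.1863]
phi = -(-0.4005 + 0.5933 - 0.6162 + 1.4303 - 0.1863) = -0.8206
Step 2: Compute augmented objective.
t*f(x) = 7.63*16.01 = 122.1563
Total = 122.1563 - 0.8206 = 121.3357


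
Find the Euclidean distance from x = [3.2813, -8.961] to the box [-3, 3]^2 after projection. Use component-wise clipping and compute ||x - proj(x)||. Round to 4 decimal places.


Project each component onto [-3, 3].
clip(3.2813) = 3.0, clip(-8.961) = -3.0
Projection = [3.0, -3.0]
Squared diffs: [0.0791, 35.5335]
Distance = sqrt(35.6126) = 5.9676


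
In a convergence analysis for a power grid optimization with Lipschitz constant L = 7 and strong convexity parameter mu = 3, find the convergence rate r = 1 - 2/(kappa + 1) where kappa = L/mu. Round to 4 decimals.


Step 1: Compute the condition number.
kappa = L/mu = 7/3 = 2.3333
Step 2: Compute the convergence rate.
r = 1 - 2/(kappa + 1) = 1 - 2*mu/(L + mu) = (L - mu)/(L + mu) = 4/10 = 0.4


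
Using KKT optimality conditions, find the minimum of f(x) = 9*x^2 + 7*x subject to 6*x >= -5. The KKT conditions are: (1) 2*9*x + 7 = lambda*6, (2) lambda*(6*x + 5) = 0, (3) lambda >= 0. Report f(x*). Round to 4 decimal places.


Step 1: Try lambda = 0 (constraint inactive).
Stationarity: 2*9*x + 7 = 0
x* = -7/(2*9) = -7/18 = -0.3889 (rounded; the exact value -7/18 is used below)
Check constraint: 6*-0.3889 = -2.3334 >= -5 -- satisfied.
Step 2: Compute optimal value.
f(x*) = 9*(-7/18)^2 + 7*(-7/18) = -1.3611


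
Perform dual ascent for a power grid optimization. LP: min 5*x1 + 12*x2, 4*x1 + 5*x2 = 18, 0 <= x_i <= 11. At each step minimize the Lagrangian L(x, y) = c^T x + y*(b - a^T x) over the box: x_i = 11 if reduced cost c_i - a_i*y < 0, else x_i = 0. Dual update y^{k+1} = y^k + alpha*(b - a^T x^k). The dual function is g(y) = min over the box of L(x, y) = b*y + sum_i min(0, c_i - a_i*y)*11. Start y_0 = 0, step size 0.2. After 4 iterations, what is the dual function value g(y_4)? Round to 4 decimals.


Dual ascent for LP: min 5*x1 + 12*x2, 4*x1 + 5*x2 = 18, 0 <= x_i <= 11
Step 1: y^k = 0.0, reduced costs: (5.0, 12.0)
  x^k = (0.0, 0.0), subgradient = b - a^T x = 18.0
  y^{k+1} = 0.0 + 0.2*18.0 = 3.6
Step 2: y^k = 3.6, reduced costs: (-9.4, -6.0)
  x^k = (11.0, 11.0), subgradient = b - a^T x = -81.0
  y^{k+1} = 3.6 + 0.2*-81.0 = -12.6
Step 3: y^k = -12.6, reduced costs: (55.4, 75.0)
  x^k = (0.0, 0.0), subgradient = b - a^T x = 18.0
  y^{k+1} = -12.6 + 0.2*18.0 = -9.0
Step 4: y^k = -9.0, reduced costs: (41.0, 57.0)
  x^k = (0.0, 0.0), subgradient = b - a^T x = 18.0
  y^{k+1} = -9.0 + 0.2*18.0 = -5.4
Dual objective at y_4 = -5.4: reduced costs (26.6, 39.0), box minimizer x = (0.0, 0.0)
g(y_4) = b*y + (c1 - a1*y)*x1 + (c2 - a2*y)*x2 = 18*(-5.4) + 26.6*0.0 + 39.0*0.0 = -97.2 + 0.0 + 0.0 = -97.2


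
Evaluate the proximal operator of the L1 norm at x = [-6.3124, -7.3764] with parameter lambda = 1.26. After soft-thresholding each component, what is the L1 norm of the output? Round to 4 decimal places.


Soft-thresholding with lambda = 1.26:
prox(-6.3124) = sign(-6.3124)*max(|-6.3124| - 1.26, 0) = -5.0524
prox(-7.3764) = sign(-7.3764)*max(|-7.3764| - 1.26, 0) = -6.1164
prox(x) = [-5.0524, -6.1164]
||prox(x)||_1 = 5.0524 + 6.1164 = 11.1688


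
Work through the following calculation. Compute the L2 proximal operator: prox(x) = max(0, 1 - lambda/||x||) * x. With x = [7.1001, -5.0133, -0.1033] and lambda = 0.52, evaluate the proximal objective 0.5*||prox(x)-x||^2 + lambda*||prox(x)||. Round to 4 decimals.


Step 1: Compute ||x||.
||x|| = 8.6923
Step 2: Compute scaling factor.
scale = max(0, 1 - 0.52/8.6923) = 0.9402
Step 3: prox(x) = [6.6753, -4.7134, -0.0971]
||prox(x)|| = 8.1723
Step 4: Proximal objective.
0.5*||prox-x||^2 = 0.1352
lambda*||prox|| = 4.2496
Total = 4.3848


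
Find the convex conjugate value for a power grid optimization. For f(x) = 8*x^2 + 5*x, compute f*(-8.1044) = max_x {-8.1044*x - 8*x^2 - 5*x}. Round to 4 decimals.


f*(y) = sup_x {y*x - a*x^2 - b*x} = sup_x {(y-b)*x - a*x^2}
FOC: (y - b) - 2a*x = 0 => x* = (y - b)/(2a)
x* = (-8.1044 - 5)/(2*8) = -0.819
f*(-8.1044) = (y-b)^2/(4a) = (-8.1044 - 5)^2/(4*8)
= 171.7253/32 = 5.3664


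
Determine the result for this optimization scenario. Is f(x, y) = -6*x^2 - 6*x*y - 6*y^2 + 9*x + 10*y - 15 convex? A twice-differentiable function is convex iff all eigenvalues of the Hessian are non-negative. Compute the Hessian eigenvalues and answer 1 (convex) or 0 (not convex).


The Hessian of f(x,y) = -6*x^2 - 6*x*y - 6*y^2 + 9*x + 10*y - 15 is:
H = [[-12, -6], [-6, -12]]
Trace = -12 - 12 = -24
Determinant = -12*-12 - (-6)^2 = 108
Discriminant = (-24)^2 - 4*108 = 144.0
Eigenvalues: lambda_1 = -18.0, lambda_2 = -6.0
The function is not convex.

0


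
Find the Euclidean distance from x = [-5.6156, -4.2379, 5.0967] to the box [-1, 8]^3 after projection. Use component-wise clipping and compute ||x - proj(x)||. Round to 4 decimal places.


Project each component onto [-1, 8].
clip(-5.6156) = -1.0, clip(-4.2379) = -1.0, clip(5.0967) = 5.0967
Projection = [-1.0, -1.0, 5.0967]
Squared diffs: [21.3038, 10.484, 0.0]
Distance = sqrt(31.7878) = 5.6381


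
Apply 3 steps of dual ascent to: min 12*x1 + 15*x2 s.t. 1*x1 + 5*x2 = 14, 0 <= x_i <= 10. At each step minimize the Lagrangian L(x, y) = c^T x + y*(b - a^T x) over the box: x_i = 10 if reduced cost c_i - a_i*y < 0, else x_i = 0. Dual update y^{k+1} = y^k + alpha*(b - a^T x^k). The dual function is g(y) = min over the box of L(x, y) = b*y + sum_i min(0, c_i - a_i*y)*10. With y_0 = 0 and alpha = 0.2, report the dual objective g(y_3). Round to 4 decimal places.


Dual ascent for LP: min 12*x1 + 15*x2, 1*x1 + 5*x2 = 14, 0 <= x_i <= 10
Step 1: y^k = 0.0, reduced costs: (12.0, 15.0)
  x^k = (0.0, 0.0), subgradient = b - a^T x = 14.0
  y^{k+1} = 0.0 + 0.2*14.0 = 2.8
Step 2: y^k = 2.8, reduced costs: (9.2, 1.0)
  x^k = (0.0, 0.0), subgradient = b - a^T x = 14.0
  y^{k+1} = 2.8 + 0.2*14.0 = 5.6
Step 3: y^k = 5.6, reduced costs: (6.4, -13.0)
  x^k = (0.0, 10.0), subgradient = b - a^T x = -36.0
  y^{k+1} = 5.6 + 0.2*-36.0 = -1.6
Dual objective at y_3 = -1.6: reduced costs (13.6, 23.0), box minimizer x = (0.0, 0.0)
g(y_3) = b*y + (c1 - a1*y)*x1 + (c2 - a2*y)*x2 = 14*(-1.6) + 13.6*0.0 + 23.0*0.0 = -22.4 + 0.0 + 0.0 = -22.4


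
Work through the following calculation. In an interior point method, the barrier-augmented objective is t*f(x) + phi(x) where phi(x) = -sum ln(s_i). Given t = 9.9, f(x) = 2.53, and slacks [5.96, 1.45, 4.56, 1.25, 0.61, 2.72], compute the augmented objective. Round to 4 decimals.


Step 1: Compute log-barrier.
ln values: [1.7851, 0.3716, 1.5173, 0.2231, -0.4943, 1.0006]
phi = -(1.7851 + 0.3716 + 1.5173 + 0.2231 - 0.4943 + 1.0006) = -4.4034
Step 2: Compute augmented objective.
t*f(x) = 9.9*2.53 = 25.047
Total = 25.047 - 4.4034 = 20.6436


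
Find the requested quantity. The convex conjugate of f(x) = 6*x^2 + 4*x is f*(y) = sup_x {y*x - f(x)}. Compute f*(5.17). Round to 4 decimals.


f*(y) = sup_x {y*x - a*x^2 - b*x} = sup_x {(y-b)*x - a*x^2}
FOC: (y - b) - 2a*x = 0 => x* = (y - b)/(2a)
x* = (5.17 - 4)/(2*6) = 0.0975
f*(5.17) = (y-b)^2/(4a) = (5.17 - 4)^2/(4*6)
= 1.3689/24 = 0.057


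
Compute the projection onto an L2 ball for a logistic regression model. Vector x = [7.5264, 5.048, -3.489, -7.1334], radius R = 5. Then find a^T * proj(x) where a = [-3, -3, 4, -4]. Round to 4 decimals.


Step 1: Compute ||x|| (intermediates to 6 decimals).
||x|| = sqrt(7.5264^2 + 5.048^2 + (-3.489)^2 + (-7.1334)^2) = 12.049378
Step 2: Project.
Since ||x|| > R, scale = R/||x|| = 5/12.049378 = 0.414959, proj(x) = scale * x
proj(x) = [3.123147, 2.094713, -1.447792, -2.960069]
Step 3: Dot product.
a^T * proj(x) = -3*3.123147 - 3*2.094713 + 4*(-1.447792) - 4*(-2.960069) = -9.6045


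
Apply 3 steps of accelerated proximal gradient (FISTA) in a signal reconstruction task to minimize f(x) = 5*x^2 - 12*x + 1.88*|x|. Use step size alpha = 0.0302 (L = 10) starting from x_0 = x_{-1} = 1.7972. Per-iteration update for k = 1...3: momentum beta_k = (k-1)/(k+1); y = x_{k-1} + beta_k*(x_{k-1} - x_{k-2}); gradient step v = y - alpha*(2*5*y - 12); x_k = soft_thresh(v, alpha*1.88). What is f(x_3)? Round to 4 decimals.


FISTA on f(x) = 5*x^2 - 12*x + 1.88*|x|
L = 10, alpha = 0.0302
Iteration 1: beta = 0.0, y = 1.7972 + 0.0*(1.7972 - 1.7972) = 1.7972
  grad(y) = 5.972, v = y - alpha*grad = 1.6168
  prox(v) = soft_thresh(1.6168, 0.0568) = 1.5601
Iteration 2: beta = 0.3333, y = 1.5601 + 0.3333*(1.5601 - 1.7972) = 1.481
  grad(y) = 2.8103, v = y - alpha*grad = 1.3962
  prox(v) = soft_thresh(1.3962, 0.0568) = 1.3394
Iteration 3: beta = 0.5, y = 1.3394 + 0.5*(1.3394 - 1.5601) = 1.229
  grad(y) = 0.2904, v = y - alpha*grad = 1.2203
  prox(v) = soft_thresh(1.2203, 0.0568) = 1.1635
f(x_3) = 5*1.1635^2 - 12*1.1635 + 1.88*|1.1635| = -5.006


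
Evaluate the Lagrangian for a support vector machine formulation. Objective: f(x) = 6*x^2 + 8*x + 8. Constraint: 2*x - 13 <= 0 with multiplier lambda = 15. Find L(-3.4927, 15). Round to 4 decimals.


Step 1: Evaluate f(x).
f(-3.4927) = 6*(-3.4927)^2 + 8*(-3.4927) + 8 = 53.2521
Step 2: Evaluate g(x).
g(-3.4927) = 2*-3.4927 - 13 = -19.9854
Step 3: Compute Lagrangian.
L = 53.2521 + 15*-19.9854 = -246.5289


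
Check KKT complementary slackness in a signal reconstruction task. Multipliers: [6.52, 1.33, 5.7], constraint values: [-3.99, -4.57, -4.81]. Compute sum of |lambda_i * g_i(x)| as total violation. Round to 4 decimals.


KKT complementary slackness check:
lambda_1 * g_1 = 6.52 * -3.99 = -26.0148
lambda_2 * g_2 = 1.33 * -4.57 = -6.0781
lambda_3 * g_3 = 5.7 * -4.81 = -27.417
Total violation = 26.0148 + 6.0781 + 27.417 = 59.5099


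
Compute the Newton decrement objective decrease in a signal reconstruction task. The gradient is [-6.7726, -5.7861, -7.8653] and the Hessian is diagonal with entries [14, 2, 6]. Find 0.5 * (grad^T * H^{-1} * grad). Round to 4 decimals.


Step 1: H is diagonal, so H^(-1) * g = [-0.4838, -2.8931, -1.3109].
Step 2: g^T H^(-1) g = sum_i g_i^2 / H_ii
  = (-6.7726)^2/14 + (-5.7861)^2/2 + (-7.8653)^2/6
  = 3.2763 + 16.7395 + 10.3105 = 30.3263
Step 3: Objective decrease = 0.5 * g^T H^(-1) g = 15.1631


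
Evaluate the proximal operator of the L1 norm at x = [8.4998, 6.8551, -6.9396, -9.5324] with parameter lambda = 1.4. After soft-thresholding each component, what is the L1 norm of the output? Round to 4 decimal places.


Soft-thresholding with lambda = 1.4:
prox(8.4998) = sign(8.4998)*max(|8.4998| - 1.4, 0) = 7.0998
prox(6.8551) = sign(6.8551)*max(|6.8551| - 1.4, 0) = 5.4551
prox(-6.9396) = sign(-6.9396)*max(|-6.9396| - 1.4, 0) = -5.5396
prox(-9.5324) = sign(-9.5324)*max(|-9.5324| - 1.4, 0) = -8.1324
prox(x) = [7.0998, 5.4551, -5.5396, -8.1324]
||prox(x)||_1 = 7.0998 + 5.4551 + 5.5396 + 8.1324 = 26.2269


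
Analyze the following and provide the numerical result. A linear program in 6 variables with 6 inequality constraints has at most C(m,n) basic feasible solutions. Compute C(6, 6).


Each vertex corresponds to some choice of n active constraints out of m, so the number of vertices is at most C(m, n) = m! / (n!(m-n)!).
m = 6, n = 6
Numerator: 6 * 5 * 4 * 3 * 2 * 1
Denominator: 6! = 720
C(6, 6) = 1


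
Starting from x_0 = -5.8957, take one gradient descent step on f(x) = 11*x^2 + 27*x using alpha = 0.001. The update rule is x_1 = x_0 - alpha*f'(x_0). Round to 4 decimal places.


We compute the gradient at x_0 and apply the update.
f'(x) = 22*x + 27
f'(-5.8957) = 22*-5.8957 + 27 = -102.7054
x_1 = -5.8957 - 0.001*-102.7054 = -5.793


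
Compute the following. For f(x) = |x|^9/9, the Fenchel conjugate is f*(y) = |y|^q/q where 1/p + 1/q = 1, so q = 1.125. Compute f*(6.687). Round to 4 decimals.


The conjugate exponent q satisfies 1/p + 1/q = 1.
p = 9, so q = 9/(9 - 1) = 1.125
|y|^q = 6.687^1.125 = 8.4798
f*(6.687) = 8.4798 / 1.125 = 7.5376


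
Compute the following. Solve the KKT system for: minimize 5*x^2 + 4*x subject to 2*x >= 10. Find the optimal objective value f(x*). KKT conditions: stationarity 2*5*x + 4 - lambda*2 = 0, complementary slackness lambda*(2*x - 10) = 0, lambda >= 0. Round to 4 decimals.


Step 1: Try lambda = 0 (constraint inactive).
x_unc = -4/(2*5) = -0.4
Check: 2*-0.4 = -0.8 < 10 -- violated!
Step 2: Constraint must be active: 2*x = 10
x* = 10/2 = 5.0
lambda = (2*5*5.0 + 4)/2 = 27.0
Step 3: Compute optimal value.
f(x*) = 5*5.0^2 + 4*5.0 = 145.0


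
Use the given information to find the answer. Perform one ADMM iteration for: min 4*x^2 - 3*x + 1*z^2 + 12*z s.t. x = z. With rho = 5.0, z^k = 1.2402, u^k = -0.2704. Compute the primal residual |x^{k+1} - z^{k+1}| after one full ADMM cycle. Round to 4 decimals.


ADMM iteration with rho = 5.0, z^k = 1.2402, u^k = -0.2704
Step 1: x-update.
Minimize 4*x^2 - 3*x + (5.0/2)*(x - 1.2402 - 0.2704)^2
FOC: (2*4 + 5.0)*x = 3 + 5.0*(1.2402 + 0.2704)
x^{k+1} = 0.8118
Step 2: z-update.
Minimize 1*z^2 + 12*z + (5.0/2)*(0.8118 - z - 0.2704)^2
FOC: (2*1 + 5.0)*z = -12 + 5.0*(0.8118 - 0.2704)
z^{k+1} = -1.3276
Step 3: u-update.
u^{k+1} = -0.2704 + 0.8118 + 1.3276 = 1.869
Step 4: Primal residual = |0.8118 + 1.3276| = 2.1394


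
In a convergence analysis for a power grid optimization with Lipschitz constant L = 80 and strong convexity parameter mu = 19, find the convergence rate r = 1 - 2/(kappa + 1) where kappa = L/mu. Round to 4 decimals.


Step 1: Compute the condition number.
kappa = L/mu = 80/19 = 4.2105
Step 2: Compute the convergence rate.
r = 1 - 2/(kappa + 1) = 1 - 2*mu/(L + mu) = (L - mu)/(L + mu) = 61/99 = 0.6162


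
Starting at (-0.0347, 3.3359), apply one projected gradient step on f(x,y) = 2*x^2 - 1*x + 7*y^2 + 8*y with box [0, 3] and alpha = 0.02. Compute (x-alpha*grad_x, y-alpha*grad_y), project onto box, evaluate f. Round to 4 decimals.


Step 1: Compute gradient at (-0.0347, 3.3359).
grad_x = 2*2*-0.0347 - 1 = -1.1388
grad_y = 2*7*3.3359 + 8 = 54.7026
Step 2: Gradient step.
x_raw = -0.0347 - 0.02*-1.1388 = -0.0119
y_raw = 3.3359 - 0.02*54.7026 = 2.2418
Step 3: Project onto [0, 3].
x_proj = clip(-0.0119) = 0.0
y_proj = clip(2.2418) = 2.2418
Step 4: Evaluate f.
f(0.0, 2.2418) = 53.116


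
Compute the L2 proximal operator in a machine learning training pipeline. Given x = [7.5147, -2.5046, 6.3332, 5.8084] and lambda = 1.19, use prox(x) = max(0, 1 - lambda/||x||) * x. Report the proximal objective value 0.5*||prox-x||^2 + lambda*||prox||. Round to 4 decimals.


Step 1: Compute ||x||.
||x|| = 11.6872
Step 2: Compute scaling factor.
scale = max(0, 1 - 1.19/11.6872) = 0.8982
Step 3: prox(x) = [6.7495, -2.2496, 5.6883, 5.217]
||prox(x)|| = 10.4972
Step 4: Proximal objective.
0.5*||prox-x||^2 = 0.7081
lambda*||prox|| = 12.4917
Total = 13.1997


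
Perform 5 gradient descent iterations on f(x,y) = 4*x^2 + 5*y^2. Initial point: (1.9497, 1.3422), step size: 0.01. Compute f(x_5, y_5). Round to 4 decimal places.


Gradient descent on f(x,y) = 4*x^2 + 5*y^2.
Starting point: (1.9497, 1.3422), alpha = 0.01
Step 1: grad_x = 2*4*1.9497 = 15.5976, grad_y = 2*5*1.3422 = 13.422
  x_1 = 1.9497 - 0.01*15.5976 = 1.7937
  y_1 = 1.3422 - 0.01*13.422 = 1.208
Step 2: grad_x = 2*4*1.7937 = 14.3498, grad_y = 2*5*1.208 = 12.0798
  x_2 = 1.7937 - 0.01*14.3498 = 1.6502
  y_2 = 1.208 - 0.01*12.0798 = 1.0872
Step 3: grad_x = 2*4*1.6502 = 13.2018, grad_y = 2*5*1.0872 = 10.8718
  x_3 = 1.6502 - 0.01*13.2018 = 1.5182
  y_3 = 1.0872 - 0.01*10.8718 = 0.9785
Step 4: grad_x = 2*4*1.5182 = 12.1457, grad_y = 2*5*0.9785 = 9.7846
  x_4 = 1.5182 - 0.01*12.1457 = 1.3968
  y_4 = 0.9785 - 0.01*9.7846 = 0.8806
Step 5: grad_x = 2*4*1.3968 = 11.174, grad_y = 2*5*0.8806 = 8.8062
  x_5 = 1.3968 - 0.01*11.174 = 1.285
  y_5 = 0.8806 - 0.01*8.8062 = 0.7926
f(1.285, 0.7926) = 4*1.285^2 + 5*0.7926^2 = 9.7457


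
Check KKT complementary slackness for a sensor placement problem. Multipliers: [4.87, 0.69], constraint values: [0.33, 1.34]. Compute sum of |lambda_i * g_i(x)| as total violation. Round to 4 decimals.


KKT complementary slackness check:
lambda_1 * g_1 = 4.87 * 0.33 = 1.6071
lambda_2 * g_2 = 0.69 * 1.34 = 0.9246
Total violation = 1.6071 + 0.9246 = 2.5317


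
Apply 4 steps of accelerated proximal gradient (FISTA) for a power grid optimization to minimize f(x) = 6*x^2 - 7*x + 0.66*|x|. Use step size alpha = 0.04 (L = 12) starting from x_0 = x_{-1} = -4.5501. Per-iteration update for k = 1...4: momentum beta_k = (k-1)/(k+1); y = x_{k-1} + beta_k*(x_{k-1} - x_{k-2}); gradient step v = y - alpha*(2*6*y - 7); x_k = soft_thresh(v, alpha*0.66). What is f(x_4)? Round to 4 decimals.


FISTA on f(x) = 6*x^2 - 7*x + 0.66*|x|
L = 12, alpha = 0.04
Iteration 1: beta = 0.0, y = -4.5501 + 0.0*(-4.5501 + 4.5501) = -4.5501
  grad(y) = -61.6012, v = y - alpha*grad = -2.0861
  prox(v) = soft_thresh(-2.0861, 0.0264) = -2.0597
Iteration 2: beta = 0.3333, y = -2.0597 + 0.3333*(-2.0597 + 4.5501) = -1.2295
  grad(y) = -21.754, v = y - alpha*grad = -0.3593
  prox(v) = soft_thresh(-0.3593, 0.0264) = -0.3329
Iteration 3: beta = 0.5, y = -0.3329 + 0.5*(-0.3329 + 2.0597) = 0.5304
  grad(y) = -0.635, v = y - alpha*grad = 0.5558
  prox(v) = soft_thresh(0.5558, 0.0264) = 0.5294
Iteration 4: beta = 0.6, y = 0.5294 + 0.6*(0.5294 + 0.3329) = 1.0468
  grad(y) = 5.562, v = y - alpha*grad = 0.8244
  prox(v) = soft_thresh(0.8244, 0.0264) = 0.798
f(x_4) = 6*0.798^2 - 7*0.798 + 0.66*|0.798| = -1.2387


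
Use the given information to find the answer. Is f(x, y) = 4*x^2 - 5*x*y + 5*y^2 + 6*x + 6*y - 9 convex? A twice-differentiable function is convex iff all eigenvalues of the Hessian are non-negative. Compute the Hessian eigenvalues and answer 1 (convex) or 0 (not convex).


The Hessian of f(x,y) = 4*x^2 - 5*x*y + 5*y^2 + 6*x + 6*y - 9 is:
H = [[8, -5], [-5, 10]]
Trace = 8 + 10 = 18
Determinant = 8*10 - (-5)^2 = 55
Discriminant = (18)^2 - 4*55 = 104.0
Eigenvalues: lambda_1 = 3.901, lambda_2 = 14.099
The function is convex.

1


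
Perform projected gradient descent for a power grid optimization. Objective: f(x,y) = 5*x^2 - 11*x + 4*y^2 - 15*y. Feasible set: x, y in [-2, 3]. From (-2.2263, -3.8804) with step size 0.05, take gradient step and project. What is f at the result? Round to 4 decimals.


Step 1: Compute gradient at (-2.2263, -3.8804).
grad_x = 2*5*-2.2263 - 11 = -33.263
grad_y = 2*4*-3.8804 - 15 = -46.0432
Step 2: Gradient step.
x_raw = -2.2263 - 0.05*-33.263 = -0.5632
y_raw = -3.8804 - 0.05*-46.0432 = -1.5782
Step 3: Project onto [-2, 3].
x_proj = clip(-0.5632) = -0.5632
y_proj = clip(-1.5782) = -1.5782
Step 4: Evaluate f.
f(-0.5632, -1.5782) = 41.4173


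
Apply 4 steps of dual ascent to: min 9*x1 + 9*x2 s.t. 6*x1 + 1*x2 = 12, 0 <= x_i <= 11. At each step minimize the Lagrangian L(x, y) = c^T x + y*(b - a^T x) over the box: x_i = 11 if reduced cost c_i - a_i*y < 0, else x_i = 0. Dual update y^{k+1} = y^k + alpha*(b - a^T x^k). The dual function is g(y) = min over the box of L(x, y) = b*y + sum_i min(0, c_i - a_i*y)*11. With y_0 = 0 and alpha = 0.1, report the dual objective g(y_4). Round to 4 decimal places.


Dual ascent for LP: min 9*x1 + 9*x2, 6*x1 + 1*x2 = 12, 0 <= x_i <= 11
Step 1: y^k = 0.0, reduced costs: (9.0, 9.0)
  x^k = (0.0, 0.0), subgradient = b - a^T x = 12.0
  y^{k+1} = 0.0 + 0.1*12.0 = 1.2
Step 2: y^k = 1.2, reduced costs: (1.8, 7.8)
  x^k = (0.0, 0.0), subgradient = b - a^T x = 12.0
  y^{k+1} = 1.2 + 0.1*12.0 = 2.4
Step 3: y^k = 2.4, reduced costs: (-5.4, 6.6)
  x^k = (11.0, 0.0), subgradient = b - a^T x = -54.0
  y^{k+1} = 2.4 + 0.1*-54.0 = -3.0
Step 4: y^k = -3.0, reduced costs: (27.0, 12.0)
  x^k = (0.0, 0.0), subgradient = b - a^T x = 12.0
  y^{k+1} = -3.0 + 0.1*12.0 = -1.8
Dual objective at y_4 = -1.8: reduced costs (19.8, 10.8), box minimizer x = (0.0, 0.0)
g(y_4) = b*y + (c1 - a1*y)*x1 + (c2 - a2*y)*x2 = 12*(-1.8) + 19.8*0.0 + 10.8*0.0 = -21.6 + 0.0 + 0.0 = -21.6


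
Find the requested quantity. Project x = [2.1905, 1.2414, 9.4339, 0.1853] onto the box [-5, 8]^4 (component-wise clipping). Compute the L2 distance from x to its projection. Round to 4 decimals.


Project each component onto [-5, 8].
clip(2.1905) = 2.1905, clip(1.2414) = 1.2414, clip(9.4339) = 8.0, clip(0.1853) = 0.1853
Projection = [2.1905, 1.2414, 8.0, 0.1853]
Squared diffs: [0.0, 0.0, 2.0561, 0.0]
Distance = sqrt(2.0561) = 1.4339


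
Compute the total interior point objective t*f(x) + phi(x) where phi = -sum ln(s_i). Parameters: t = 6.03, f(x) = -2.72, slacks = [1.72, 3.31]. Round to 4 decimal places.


Step 1: Compute log-barrier.
ln values: [0.5423, 1.1969]
phi = -(0.5423 + 1.1969) = -1.7393
Step 2: Compute augmented objective.
t*f(x) = 6.03*-2.72 = -16.4016
Total = -16.4016 - 1.7393 = -18.1409


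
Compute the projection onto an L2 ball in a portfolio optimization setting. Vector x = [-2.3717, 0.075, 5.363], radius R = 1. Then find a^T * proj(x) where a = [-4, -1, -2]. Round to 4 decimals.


Step 1: Compute ||x|| (intermediates to 6 decimals).
||x|| = sqrt((-2.3717)^2 + 0.075^2 + 5.363^2) = 5.8645
Step 2: Project.
Since ||x|| > R, scale = R/||x|| = 1/5.8645 = 0.170518, proj(x) = scale * x
proj(x) = [-0.404418, 0.012789, 0.914488]
Step 3: Dot product.
a^T * proj(x) = -4*(-0.404418) - 1*0.012789 - 2*0.914488 = -0.2241


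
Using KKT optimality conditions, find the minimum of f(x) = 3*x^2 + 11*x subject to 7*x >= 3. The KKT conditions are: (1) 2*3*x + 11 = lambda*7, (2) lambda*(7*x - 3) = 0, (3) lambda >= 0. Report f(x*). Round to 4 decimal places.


Step 1: Try lambda = 0 (constraint inactive).
x_unc = -11/(2*3) = -1.8333
Check: 7*-1.8333 = -12.8331 < 3 -- violated!
Step 2: Constraint must be active: 7*x = 3
x* = 3/7 = 0.4286 (rounded; the exact value 3/7 is used below)
lambda = (2*3*(3/7) + 11)/7 = 1.9388
Step 3: Compute optimal value.
f(x*) = 3*(3/7)^2 + 11*(3/7) = 5.2653


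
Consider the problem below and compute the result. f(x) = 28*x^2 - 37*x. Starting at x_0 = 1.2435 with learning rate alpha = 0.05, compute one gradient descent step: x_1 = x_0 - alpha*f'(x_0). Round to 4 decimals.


We compute the gradient at x_0 and apply the update.
f'(x) = 56*x - 37
f'(1.2435) = 56*1.2435 - 37 = 32.636
x_1 = 1.2435 - 0.05*32.636 = -0.3883


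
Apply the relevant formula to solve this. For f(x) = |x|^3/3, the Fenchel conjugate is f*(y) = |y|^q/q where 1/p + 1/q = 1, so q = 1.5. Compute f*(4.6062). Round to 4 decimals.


The conjugate exponent q satisfies 1/p + 1/q = 1.
p = 3, so q = 3/(3 - 1) = 1.5
|y|^q = 4.6062^1.5 = 9.8859
f*(4.6062) = 9.8859 / 1.5 = 6.5906


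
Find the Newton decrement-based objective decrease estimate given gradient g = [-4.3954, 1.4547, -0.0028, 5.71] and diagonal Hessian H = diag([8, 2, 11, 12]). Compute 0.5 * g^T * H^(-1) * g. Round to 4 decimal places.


Step 1: H is diagonal, so H^(-1) * g = [-0.5494, 0.7274, -0.0003, 0.4758].
Step 2: g^T H^(-1) g = sum_i g_i^2 / H_ii
  = (-4.3954)^2/8 + (1.4547)^2/2 + (-0.0028)^2/11 + (5.71)^2/12
  = 2.4149 + 1.0581 + 0.0 + 2.717 = 6.19
Step 3: Objective decrease = 0.5 * g^T H^(-1) g = 3.095


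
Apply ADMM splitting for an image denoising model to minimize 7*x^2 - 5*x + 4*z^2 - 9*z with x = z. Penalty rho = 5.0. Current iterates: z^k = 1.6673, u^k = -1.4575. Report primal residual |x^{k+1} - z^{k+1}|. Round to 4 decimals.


ADMM iteration with rho = 5.0, z^k = 1.6673, u^k = -1.4575
Step 1: x-update.
Minimize 7*x^2 - 5*x + (5.0/2)*(x - 1.6673 - 1.4575)^2
FOC: (2*7 + 5.0)*x = 5 + 5.0*(1.6673 + 1.4575)
x^{k+1} = 1.0855
Step 2: z-update.
Minimize 4*z^2 - 9*z + (5.0/2)*(1.0855 - z - 1.4575)^2
FOC: (2*4 + 5.0)*z = 9 + 5.0*(1.0855 - 1.4575)
z^{k+1} = 0.5492
Step 3: u-update.
u^{k+1} = -1.4575 + 1.0855 - 0.5492 = -0.9212
Step 4: Primal residual = |1.0855 - 0.5492| = 0.5363


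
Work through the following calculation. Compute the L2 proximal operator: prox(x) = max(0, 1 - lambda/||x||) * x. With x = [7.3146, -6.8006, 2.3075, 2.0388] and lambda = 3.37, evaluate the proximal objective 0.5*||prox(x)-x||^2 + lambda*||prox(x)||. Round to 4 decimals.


Step 1: Compute ||x||.
||x|| = 10.4514
Step 2: Compute scaling factor.
scale = max(0, 1 - 3.37/10.4514) = 0.6776
Step 3: prox(x) = [4.9561, -4.6078, 1.5635, 1.3814]
||prox(x)|| = 7.0814
Step 4: Proximal objective.
0.5*||prox-x||^2 = 5.6785
lambda*||prox|| = 23.8643
Total = 29.5429


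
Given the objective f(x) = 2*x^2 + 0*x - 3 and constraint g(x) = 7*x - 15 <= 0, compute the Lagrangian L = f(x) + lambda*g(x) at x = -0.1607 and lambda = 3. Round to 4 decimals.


Step 1: Evaluate f(x).
f(-0.1607) = 2*(-0.1607)^2 + 0*(-0.1607) - 3 = -2.9484
Step 2: Evaluate g(x).
g(-0.1607) = 7*-0.1607 - 15 = -16.1249
Step 3: Compute Lagrangian.
L = -2.9484 + 3*-16.1249 = -51.3231


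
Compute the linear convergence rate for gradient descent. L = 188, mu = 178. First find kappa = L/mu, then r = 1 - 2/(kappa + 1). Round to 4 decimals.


Step 1: Compute the condition number.
kappa = L/mu = 188/178 = 1.0562
Step 2: Compute the convergence rate.
r = 1 - 2/(kappa + 1) = 1 - 2*mu/(L + mu) = (L - mu)/(L + mu) = 10/366 = 0.0273


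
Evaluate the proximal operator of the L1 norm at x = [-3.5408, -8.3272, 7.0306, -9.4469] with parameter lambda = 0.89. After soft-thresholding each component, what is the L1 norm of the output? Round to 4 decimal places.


Soft-thresholding with lambda = 0.89:
prox(-3.5408) = sign(-3.5408)*max(|-3.5408| - 0.89, 0) = -2.6508
prox(-8.3272) = sign(-8.3272)*max(|-8.3272| - 0.89, 0) = -7.4372
prox(7.0306) = sign(7.0306)*max(|7.0306| - 0.89, 0) = 6.1406
prox(-9.4469) = sign(-9.4469)*max(|-9.4469| - 0.89, 0) = -8.5569
prox(x) = [-2.6508, -7.4372, 6.1406, -8.5569]
||prox(x)||_1 = 2.6508 + 7.4372 + 6.1406 + 8.5569 = 24.7855


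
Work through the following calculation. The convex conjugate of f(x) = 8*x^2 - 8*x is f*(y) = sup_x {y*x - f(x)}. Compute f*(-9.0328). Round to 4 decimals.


f*(y) = sup_x {y*x - a*x^2 - b*x} = sup_x {(y-b)*x - a*x^2}
FOC: (y - b) - 2a*x = 0 => x* = (y - b)/(2a)
x* = (-9.0328 + 8)/(2*8) = -0.0646
f*(-9.0328) = (y-b)^2/(4a) = (-9.0328 + 8)^2/(4*8)
= 1.0667/32 = 0.0333


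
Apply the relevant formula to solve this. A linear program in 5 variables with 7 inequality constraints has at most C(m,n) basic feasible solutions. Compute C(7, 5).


Each vertex corresponds to some choice of n active constraints out of m, so the number of vertices is at most C(m, n) = m! / (n!(m-n)!).
m = 7, n = 5
Numerator: 7 * 6 * 5 * 4 * 3
Denominator: 5! = 120
C(7, 5) = 21


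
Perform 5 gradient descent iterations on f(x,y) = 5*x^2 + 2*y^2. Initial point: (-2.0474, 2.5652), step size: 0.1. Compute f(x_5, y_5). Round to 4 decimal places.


Gradient descent on f(x,y) = 5*x^2 + 2*y^2.
Starting point: (-2.0474, 2.5652), alpha = 0.1
Step 1: grad_x = 2*5*-2.0474 = -20.474, grad_y = 2*2*2.5652 = 10.2608
  x_1 = -2.0474 - 0.1*-20.474 = 0.0
  y_1 = 2.5652 - 0.1*10.2608 = 1.5391
Step 2: grad_x = 2*5*0.0 = 0.0, grad_y = 2*2*1.5391 = 6.1565
  x_2 = 0.0 - 0.1*0.0 = 0.0
  y_2 = 1.5391 - 0.1*6.1565 = 0.9235
Step 3: grad_x = 2*5*0.0 = 0.0, grad_y = 2*2*0.9235 = 3.6939
  x_3 = 0.0 - 0.1*0.0 = 0.0
  y_3 = 0.9235 - 0.1*3.6939 = 0.5541
Step 4: grad_x = 2*5*0.0 = 0.0, grad_y = 2*2*0.5541 = 2.2163
  x_4 = 0.0 - 0.1*0.0 = 0.0
  y_4 = 0.5541 - 0.1*2.2163 = 0.3324
Step 5: grad_x = 2*5*0.0 = 0.0, grad_y = 2*2*0.3324 = 1.3298
  x_5 = 0.0 - 0.1*0.0 = 0.0
  y_5 = 0.3324 - 0.1*1.3298 = 0.1995
f(0.0, 0.1995) = 5*0.0^2 + 2*0.1995^2 = 0.0796


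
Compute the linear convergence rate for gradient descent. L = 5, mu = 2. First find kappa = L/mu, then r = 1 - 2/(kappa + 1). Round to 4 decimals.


Step 1: Compute the condition number.
kappa = L/mu = 5/2 = 2.5
Step 2: Compute the convergence rate.
r = 1 - 2/(kappa + 1) = 1 - 2*mu/(L + mu) = (L - mu)/(L + mu) = 3/7 = 0.4286


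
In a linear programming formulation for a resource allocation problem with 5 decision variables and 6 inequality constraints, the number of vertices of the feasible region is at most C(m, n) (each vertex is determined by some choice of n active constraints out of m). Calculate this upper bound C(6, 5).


Each vertex corresponds to some choice of n active constraints out of m, so the number of vertices is at most C(m, n) = m! / (n!(m-n)!).
m = 6, n = 5
Numerator: 6 * 5 * 4 * 3 * 2
Denominator: 5! = 120
C(6, 5) = 6


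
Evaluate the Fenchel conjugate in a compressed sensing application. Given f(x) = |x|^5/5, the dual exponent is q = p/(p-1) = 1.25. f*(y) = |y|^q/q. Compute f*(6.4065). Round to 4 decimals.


The conjugate exponent q satisfies 1/p + 1/q = 1.
p = 5, so q = 5/(5 - 1) = 1.25
|y|^q = 6.4065^1.25 = 10.1924
f*(6.4065) = 10.1924 / 1.25 = 8.1539
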